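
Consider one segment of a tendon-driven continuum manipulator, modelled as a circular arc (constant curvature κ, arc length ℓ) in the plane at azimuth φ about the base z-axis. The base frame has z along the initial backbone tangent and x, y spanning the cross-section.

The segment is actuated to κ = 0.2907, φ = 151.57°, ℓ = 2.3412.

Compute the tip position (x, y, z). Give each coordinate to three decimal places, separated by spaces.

-0.674 0.365 2.165

θ = κ·ℓ = 0.2907 × 2.3412 = 0.68059 rad
ρ = (1 − cos θ)/κ = (1 − 0.77720)/0.2907 = 0.76641
z = sin θ / κ = 0.62925/0.2907 = 2.16460
x = ρ cos φ = 0.76641 × cos(151.57°) = -0.67398
y = ρ sin φ = 0.76641 × sin(151.57°) = 0.36488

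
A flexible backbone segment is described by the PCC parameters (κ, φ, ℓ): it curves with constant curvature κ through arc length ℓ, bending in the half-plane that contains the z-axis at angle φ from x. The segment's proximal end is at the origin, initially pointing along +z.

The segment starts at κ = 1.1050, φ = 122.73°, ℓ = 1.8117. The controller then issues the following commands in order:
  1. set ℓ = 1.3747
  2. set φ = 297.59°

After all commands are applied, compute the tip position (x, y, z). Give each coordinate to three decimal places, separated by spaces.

0.397 -0.761 0.904

initial: κ=1.1050, φ=122.73°, ℓ=1.8117
cmd 1: set ℓ=1.3747 → (κ,φ,ℓ)=(1.1050,122.73°,1.3747) → tip=(-0.4640,0.7219,0.9038)
cmd 2: set φ=297.59° → (κ,φ,ℓ)=(1.1050,297.59°,1.3747) → tip=(0.3975,-0.7606,0.9038)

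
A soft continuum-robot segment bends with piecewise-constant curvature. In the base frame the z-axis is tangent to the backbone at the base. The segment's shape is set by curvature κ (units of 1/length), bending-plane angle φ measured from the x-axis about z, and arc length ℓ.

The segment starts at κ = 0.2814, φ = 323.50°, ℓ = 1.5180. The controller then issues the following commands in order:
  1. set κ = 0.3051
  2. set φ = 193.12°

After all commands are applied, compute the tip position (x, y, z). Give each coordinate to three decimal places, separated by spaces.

initial: κ=0.2814, φ=323.50°, ℓ=1.5180
cmd 1: set κ=0.3051 → (κ,φ,ℓ)=(0.3051,323.50°,1.5180) → tip=(0.2776,-0.2054,1.4643)
cmd 2: set φ=193.12° → (κ,φ,ℓ)=(0.3051,193.12°,1.5180) → tip=(-0.3363,-0.0784,1.4643)

-0.336 -0.078 1.464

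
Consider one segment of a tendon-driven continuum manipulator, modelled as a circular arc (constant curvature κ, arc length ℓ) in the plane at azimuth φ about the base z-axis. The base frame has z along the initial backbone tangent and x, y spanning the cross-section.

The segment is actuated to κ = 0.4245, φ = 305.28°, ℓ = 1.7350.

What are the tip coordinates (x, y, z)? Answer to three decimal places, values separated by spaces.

θ = κ·ℓ = 0.4245 × 1.7350 = 0.73651 rad
ρ = (1 − cos θ)/κ = (1 − 0.74082)/0.4245 = 0.61056
z = sin θ / κ = 0.67170/0.4245 = 1.58234
x = ρ cos φ = 0.61056 × cos(305.28°) = 0.35264
y = ρ sin φ = 0.61056 × sin(305.28°) = -0.49842

0.353 -0.498 1.582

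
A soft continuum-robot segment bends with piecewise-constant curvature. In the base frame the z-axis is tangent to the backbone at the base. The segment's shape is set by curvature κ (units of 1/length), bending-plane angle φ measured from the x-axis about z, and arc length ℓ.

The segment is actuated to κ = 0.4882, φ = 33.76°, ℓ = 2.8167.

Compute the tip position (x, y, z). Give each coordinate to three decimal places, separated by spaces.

1.372 0.917 2.009

θ = κ·ℓ = 0.4882 × 2.8167 = 1.37511 rad
ρ = (1 − cos θ)/κ = (1 − 0.19444)/0.4882 = 1.65007
z = sin θ / κ = 0.98092/0.4882 = 2.00925
x = ρ cos φ = 1.65007 × cos(33.76°) = 1.37182
y = ρ sin φ = 1.65007 × sin(33.76°) = 0.91697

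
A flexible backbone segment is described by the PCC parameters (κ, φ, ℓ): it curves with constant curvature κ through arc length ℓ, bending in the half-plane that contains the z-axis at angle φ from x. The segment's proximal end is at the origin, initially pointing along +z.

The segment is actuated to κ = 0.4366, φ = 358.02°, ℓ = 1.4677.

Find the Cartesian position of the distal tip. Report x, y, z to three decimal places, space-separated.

0.454 -0.016 1.369

θ = κ·ℓ = 0.4366 × 1.4677 = 0.64080 rad
ρ = (1 − cos θ)/κ = (1 − 0.80162)/0.4366 = 0.45438
z = sin θ / κ = 0.59784/0.4366 = 1.36930
x = ρ cos φ = 0.45438 × cos(358.02°) = 0.45411
y = ρ sin φ = 0.45438 × sin(358.02°) = -0.01570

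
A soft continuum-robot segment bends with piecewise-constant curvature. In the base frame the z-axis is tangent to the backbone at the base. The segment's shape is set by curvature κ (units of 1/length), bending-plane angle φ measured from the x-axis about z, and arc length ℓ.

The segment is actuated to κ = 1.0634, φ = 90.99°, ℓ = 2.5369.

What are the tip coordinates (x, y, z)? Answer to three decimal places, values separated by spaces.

θ = κ·ℓ = 1.0634 × 2.5369 = 2.69774 rad
ρ = (1 − cos θ)/κ = (1 − -0.90310)/1.0634 = 1.78964
z = sin θ / κ = 0.42942/1.0634 = 0.40382
x = ρ cos φ = 1.78964 × cos(90.99°) = -0.03092
y = ρ sin φ = 1.78964 × sin(90.99°) = 1.78937

-0.031 1.789 0.404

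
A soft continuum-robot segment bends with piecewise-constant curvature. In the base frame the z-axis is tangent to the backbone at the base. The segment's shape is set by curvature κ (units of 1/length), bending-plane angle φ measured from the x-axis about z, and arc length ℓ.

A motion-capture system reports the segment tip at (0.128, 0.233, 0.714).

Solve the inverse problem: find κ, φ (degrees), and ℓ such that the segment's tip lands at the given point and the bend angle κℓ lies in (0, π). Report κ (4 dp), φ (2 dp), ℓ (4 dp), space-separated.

ρ = √(x²+y²) = √(0.128² + 0.233²) = 0.26584
φ = atan2(y, x) mod 360° = atan2(0.233, 0.128) = 61.2175°
|p|² = ρ² + z² = 0.26584² + 0.714² = 0.58047
κ = 2ρ / |p|² = 2×0.26584 / 0.58047 = 0.91596
θ = 2·atan2(ρ, z) = 2·atan2(0.26584, 0.714) = 0.71286 rad
ℓ = θ/κ = 0.71286/0.91596 = 0.77826

0.9160 61.22 0.7783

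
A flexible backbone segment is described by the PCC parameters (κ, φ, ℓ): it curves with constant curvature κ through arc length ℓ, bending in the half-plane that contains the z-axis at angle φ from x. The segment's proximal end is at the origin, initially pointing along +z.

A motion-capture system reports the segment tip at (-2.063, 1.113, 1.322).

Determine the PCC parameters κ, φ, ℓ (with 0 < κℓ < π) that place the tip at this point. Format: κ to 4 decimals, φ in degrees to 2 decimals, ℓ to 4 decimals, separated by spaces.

ρ = √(x²+y²) = √(-2.063² + 1.113²) = 2.34409
φ = atan2(y, x) mod 360° = atan2(1.113, -2.063) = 151.6529°
|p|² = ρ² + z² = 2.34409² + 1.322² = 7.24242
κ = 2ρ / |p|² = 2×2.34409 / 7.24242 = 0.64732
θ = 2·atan2(ρ, z) = 2·atan2(2.34409, 1.322) = 2.11458 rad
ℓ = θ/κ = 2.11458/0.64732 = 3.26666

0.6473 151.65 3.2667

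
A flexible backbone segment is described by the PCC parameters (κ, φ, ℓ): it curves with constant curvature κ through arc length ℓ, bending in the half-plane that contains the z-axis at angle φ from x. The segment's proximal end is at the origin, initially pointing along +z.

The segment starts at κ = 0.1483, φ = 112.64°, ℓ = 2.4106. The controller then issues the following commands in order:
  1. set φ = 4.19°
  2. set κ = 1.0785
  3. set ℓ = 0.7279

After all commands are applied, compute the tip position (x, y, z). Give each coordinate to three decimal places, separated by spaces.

0.271 0.020 0.655

initial: κ=0.1483, φ=112.64°, ℓ=2.4106
cmd 1: set φ=4.19° → (κ,φ,ℓ)=(0.1483,4.19°,2.4106) → tip=(0.4252,0.0311,2.3596)
cmd 2: set κ=1.0785 → (κ,φ,ℓ)=(1.0785,4.19°,2.4106) → tip=(1.7171,0.1258,0.4781)
cmd 3: set ℓ=0.7279 → (κ,φ,ℓ)=(1.0785,4.19°,0.7279) → tip=(0.2706,0.0198,0.6554)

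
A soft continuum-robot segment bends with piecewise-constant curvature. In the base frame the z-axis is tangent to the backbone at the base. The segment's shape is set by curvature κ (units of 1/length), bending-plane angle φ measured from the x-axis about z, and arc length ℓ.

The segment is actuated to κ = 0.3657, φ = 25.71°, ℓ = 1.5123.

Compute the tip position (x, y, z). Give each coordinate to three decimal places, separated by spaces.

0.367 0.177 1.436

θ = κ·ℓ = 0.3657 × 1.5123 = 0.55305 rad
ρ = (1 − cos θ)/κ = (1 − 0.85093)/0.3657 = 0.40764
z = sin θ / κ = 0.52528/0.3657 = 1.43638
x = ρ cos φ = 0.40764 × cos(25.71°) = 0.36728
y = ρ sin φ = 0.40764 × sin(25.71°) = 0.17684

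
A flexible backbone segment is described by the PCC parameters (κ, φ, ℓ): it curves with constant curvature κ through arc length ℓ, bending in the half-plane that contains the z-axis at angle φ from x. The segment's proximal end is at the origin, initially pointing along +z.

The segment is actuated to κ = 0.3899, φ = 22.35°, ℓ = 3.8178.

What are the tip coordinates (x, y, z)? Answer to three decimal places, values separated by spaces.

θ = κ·ℓ = 0.3899 × 3.8178 = 1.48856 rad
ρ = (1 − cos θ)/κ = (1 − 0.08214)/0.3899 = 2.35408
z = sin θ / κ = 0.99662/0.3899 = 2.55609
x = ρ cos φ = 2.35408 × cos(22.35°) = 2.17724
y = ρ sin φ = 2.35408 × sin(22.35°) = 0.89517

2.177 0.895 2.556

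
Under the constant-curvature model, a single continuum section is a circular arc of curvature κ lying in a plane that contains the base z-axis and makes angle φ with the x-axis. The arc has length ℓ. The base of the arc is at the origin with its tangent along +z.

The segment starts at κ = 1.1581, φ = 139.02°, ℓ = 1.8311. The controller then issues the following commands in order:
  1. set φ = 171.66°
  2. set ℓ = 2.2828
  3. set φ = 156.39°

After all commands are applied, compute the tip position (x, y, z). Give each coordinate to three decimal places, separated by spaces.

initial: κ=1.1581, φ=139.02°, ℓ=1.8311
cmd 1: set φ=171.66° → (κ,φ,ℓ)=(1.1581,171.66°,1.8311) → tip=(-1.3008,0.1907,0.7362)
cmd 2: set ℓ=2.2828 → (κ,φ,ℓ)=(1.1581,171.66°,2.2828) → tip=(-1.6050,0.2353,0.4124)
cmd 3: set φ=156.39° → (κ,φ,ℓ)=(1.1581,156.39°,2.2828) → tip=(-1.4864,0.6497,0.4124)

-1.486 0.650 0.412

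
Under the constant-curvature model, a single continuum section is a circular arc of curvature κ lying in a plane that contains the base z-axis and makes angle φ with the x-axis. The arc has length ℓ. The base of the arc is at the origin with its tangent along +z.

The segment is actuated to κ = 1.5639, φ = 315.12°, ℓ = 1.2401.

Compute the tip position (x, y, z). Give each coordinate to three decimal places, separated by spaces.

0.616 -0.614 0.596

θ = κ·ℓ = 1.5639 × 1.2401 = 1.93939 rad
ρ = (1 − cos θ)/κ = (1 − -0.36031)/1.5639 = 0.86982
z = sin θ / κ = 0.93283/1.5639 = 0.59648
x = ρ cos φ = 0.86982 × cos(315.12°) = 0.61634
y = ρ sin φ = 0.86982 × sin(315.12°) = -0.61376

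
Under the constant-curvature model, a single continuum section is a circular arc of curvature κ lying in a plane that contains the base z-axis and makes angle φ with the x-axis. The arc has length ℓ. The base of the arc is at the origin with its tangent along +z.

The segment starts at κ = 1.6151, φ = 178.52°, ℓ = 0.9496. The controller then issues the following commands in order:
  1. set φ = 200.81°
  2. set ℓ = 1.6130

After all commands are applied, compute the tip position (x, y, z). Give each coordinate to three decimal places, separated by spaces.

-1.076 -0.409 0.316

initial: κ=1.6151, φ=178.52°, ℓ=0.9496
cmd 1: set φ=200.81° → (κ,φ,ℓ)=(1.6151,200.81°,0.9496) → tip=(-0.5573,-0.2118,0.6187)
cmd 2: set ℓ=1.6130 → (κ,φ,ℓ)=(1.6151,200.81°,1.6130) → tip=(-1.0762,-0.4090,0.3164)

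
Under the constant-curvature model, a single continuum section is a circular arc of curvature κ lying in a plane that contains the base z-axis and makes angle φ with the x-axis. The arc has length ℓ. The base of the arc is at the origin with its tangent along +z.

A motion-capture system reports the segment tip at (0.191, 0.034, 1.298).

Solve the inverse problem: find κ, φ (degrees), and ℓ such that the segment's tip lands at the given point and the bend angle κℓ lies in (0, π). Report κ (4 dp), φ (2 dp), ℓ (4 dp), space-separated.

0.2253 10.09 1.3172

ρ = √(x²+y²) = √(0.191² + 0.034²) = 0.19400
φ = atan2(y, x) mod 360° = atan2(0.034, 0.191) = 10.0935°
|p|² = ρ² + z² = 0.19400² + 1.298² = 1.72244
κ = 2ρ / |p|² = 2×0.19400 / 1.72244 = 0.22526
θ = 2·atan2(ρ, z) = 2·atan2(0.19400, 1.298) = 0.29673 rad
ℓ = θ/κ = 0.29673/0.22526 = 1.31725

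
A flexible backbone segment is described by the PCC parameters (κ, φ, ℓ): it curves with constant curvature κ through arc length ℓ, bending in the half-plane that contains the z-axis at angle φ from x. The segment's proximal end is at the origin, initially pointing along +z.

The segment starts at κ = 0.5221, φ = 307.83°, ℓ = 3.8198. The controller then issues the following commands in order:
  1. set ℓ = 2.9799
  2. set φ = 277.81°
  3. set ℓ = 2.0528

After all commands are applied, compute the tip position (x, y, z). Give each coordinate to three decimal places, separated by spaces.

initial: κ=0.5221, φ=307.83°, ℓ=3.8198
cmd 1: set ℓ=2.9799 → (κ,φ,ℓ)=(0.5221,307.83°,2.9799) → tip=(1.1571,-1.4901,1.9151)
cmd 2: set φ=277.81° → (κ,φ,ℓ)=(0.5221,277.81°,2.9799) → tip=(0.2564,-1.8691,1.9151)
cmd 3: set ℓ=2.0528 → (κ,φ,ℓ)=(0.5221,277.81°,2.0528) → tip=(0.1357,-0.9894,1.6818)

0.136 -0.989 1.682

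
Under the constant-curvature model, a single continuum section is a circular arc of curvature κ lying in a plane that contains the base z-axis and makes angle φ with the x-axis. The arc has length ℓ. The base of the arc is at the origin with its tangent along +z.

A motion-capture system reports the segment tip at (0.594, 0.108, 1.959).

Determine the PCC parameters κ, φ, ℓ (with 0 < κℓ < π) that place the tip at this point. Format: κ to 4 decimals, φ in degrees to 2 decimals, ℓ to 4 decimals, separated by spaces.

0.2873 10.30 2.0808

ρ = √(x²+y²) = √(0.594² + 0.108²) = 0.60374
φ = atan2(y, x) mod 360° = atan2(0.108, 0.594) = 10.3048°
|p|² = ρ² + z² = 0.60374² + 1.959² = 4.20218
κ = 2ρ / |p|² = 2×0.60374 / 4.20218 = 0.28735
θ = 2·atan2(ρ, z) = 2·atan2(0.60374, 1.959) = 0.59790 rad
ℓ = θ/κ = 0.59790/0.28735 = 2.08078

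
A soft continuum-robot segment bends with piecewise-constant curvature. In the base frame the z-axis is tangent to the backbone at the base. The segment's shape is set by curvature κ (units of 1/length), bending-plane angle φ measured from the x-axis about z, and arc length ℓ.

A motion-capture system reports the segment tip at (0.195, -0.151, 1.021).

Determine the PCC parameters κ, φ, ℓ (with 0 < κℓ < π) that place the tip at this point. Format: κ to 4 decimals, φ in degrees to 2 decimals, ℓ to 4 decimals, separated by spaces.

ρ = √(x²+y²) = √(0.195² + -0.151²) = 0.24663
φ = atan2(y, x) mod 360° = atan2(-0.151, 0.195) = 322.2473°
|p|² = ρ² + z² = 0.24663² + 1.021² = 1.10327
κ = 2ρ / |p|² = 2×0.24663 / 1.10327 = 0.44709
θ = 2·atan2(ρ, z) = 2·atan2(0.24663, 1.021) = 0.47403 rad
ℓ = θ/κ = 0.47403/0.44709 = 1.06026

0.4471 322.25 1.0603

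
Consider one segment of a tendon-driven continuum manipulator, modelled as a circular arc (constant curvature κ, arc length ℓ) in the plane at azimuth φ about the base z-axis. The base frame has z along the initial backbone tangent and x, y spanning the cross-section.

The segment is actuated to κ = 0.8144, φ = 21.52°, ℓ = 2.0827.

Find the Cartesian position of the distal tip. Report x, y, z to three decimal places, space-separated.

θ = κ·ℓ = 0.8144 × 2.0827 = 1.69615 rad
ρ = (1 − cos θ)/κ = (1 − -0.12503)/0.8144 = 1.38142
z = sin θ / κ = 0.99215/0.8144 = 1.21826
x = ρ cos φ = 1.38142 × cos(21.52°) = 1.28512
y = ρ sin φ = 1.38142 × sin(21.52°) = 0.50674

1.285 0.507 1.218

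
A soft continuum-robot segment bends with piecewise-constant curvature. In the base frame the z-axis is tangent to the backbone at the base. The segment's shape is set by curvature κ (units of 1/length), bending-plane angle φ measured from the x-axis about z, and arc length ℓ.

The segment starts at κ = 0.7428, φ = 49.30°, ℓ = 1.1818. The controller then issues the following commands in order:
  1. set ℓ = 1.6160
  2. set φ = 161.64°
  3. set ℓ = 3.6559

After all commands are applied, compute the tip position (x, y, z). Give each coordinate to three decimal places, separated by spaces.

-2.441 0.810 0.556

initial: κ=0.7428, φ=49.30°, ℓ=1.1818
cmd 1: set ℓ=1.6160 → (κ,φ,ℓ)=(0.7428,49.30°,1.6160) → tip=(0.5601,0.6512,1.2549)
cmd 2: set φ=161.64° → (κ,φ,ℓ)=(0.7428,161.64°,1.6160) → tip=(-0.8152,0.2705,1.2549)
cmd 3: set ℓ=3.6559 → (κ,φ,ℓ)=(0.7428,161.64°,3.6559) → tip=(-2.4413,0.8102,0.5563)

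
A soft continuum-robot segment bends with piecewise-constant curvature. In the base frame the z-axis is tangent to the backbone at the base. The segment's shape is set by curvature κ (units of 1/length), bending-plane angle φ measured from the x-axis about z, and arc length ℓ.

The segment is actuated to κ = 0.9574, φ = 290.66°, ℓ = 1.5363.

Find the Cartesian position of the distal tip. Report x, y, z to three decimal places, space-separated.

θ = κ·ℓ = 0.9574 × 1.5363 = 1.47085 rad
ρ = (1 − cos θ)/κ = (1 − 0.09978)/0.9574 = 0.94028
z = sin θ / κ = 0.99501/0.9574 = 1.03928
x = ρ cos φ = 0.94028 × cos(290.66°) = 0.33175
y = ρ sin φ = 0.94028 × sin(290.66°) = -0.87981

0.332 -0.880 1.039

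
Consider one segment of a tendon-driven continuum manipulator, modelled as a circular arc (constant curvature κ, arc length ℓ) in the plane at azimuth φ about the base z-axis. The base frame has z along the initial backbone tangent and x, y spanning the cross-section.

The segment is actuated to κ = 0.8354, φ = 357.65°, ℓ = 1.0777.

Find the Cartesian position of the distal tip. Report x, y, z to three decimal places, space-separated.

θ = κ·ℓ = 0.8354 × 1.0777 = 0.90031 rad
ρ = (1 − cos θ)/κ = (1 − 0.62137)/0.8354 = 0.45324
z = sin θ / κ = 0.78352/0.8354 = 0.93790
x = ρ cos φ = 0.45324 × cos(357.65°) = 0.45285
y = ρ sin φ = 0.45324 × sin(357.65°) = -0.01858

0.453 -0.019 0.938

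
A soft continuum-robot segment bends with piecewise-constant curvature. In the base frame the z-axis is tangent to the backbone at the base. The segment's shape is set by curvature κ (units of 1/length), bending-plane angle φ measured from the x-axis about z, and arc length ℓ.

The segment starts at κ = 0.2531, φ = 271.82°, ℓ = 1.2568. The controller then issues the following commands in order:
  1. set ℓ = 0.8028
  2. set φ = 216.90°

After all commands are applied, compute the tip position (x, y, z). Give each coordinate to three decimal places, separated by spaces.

-0.065 -0.049 0.797

initial: κ=0.2531, φ=271.82°, ℓ=1.2568
cmd 1: set ℓ=0.8028 → (κ,φ,ℓ)=(0.2531,271.82°,0.8028) → tip=(0.0026,-0.0812,0.7973)
cmd 2: set φ=216.90° → (κ,φ,ℓ)=(0.2531,216.90°,0.8028) → tip=(-0.0650,-0.0488,0.7973)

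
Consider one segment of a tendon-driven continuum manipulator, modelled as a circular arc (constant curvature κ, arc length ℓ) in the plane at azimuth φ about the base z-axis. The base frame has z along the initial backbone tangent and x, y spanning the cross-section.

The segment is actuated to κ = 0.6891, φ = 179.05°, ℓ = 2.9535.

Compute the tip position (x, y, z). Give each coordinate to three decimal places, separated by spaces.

θ = κ·ℓ = 0.6891 × 2.9535 = 2.03526 rad
ρ = (1 − cos θ)/κ = (1 − -0.44794)/0.6891 = 2.10121
z = sin θ / κ = 0.89406/0.6891 = 1.29744
x = ρ cos φ = 2.10121 × cos(179.05°) = -2.10092
y = ρ sin φ = 2.10121 × sin(179.05°) = 0.03484

-2.101 0.035 1.297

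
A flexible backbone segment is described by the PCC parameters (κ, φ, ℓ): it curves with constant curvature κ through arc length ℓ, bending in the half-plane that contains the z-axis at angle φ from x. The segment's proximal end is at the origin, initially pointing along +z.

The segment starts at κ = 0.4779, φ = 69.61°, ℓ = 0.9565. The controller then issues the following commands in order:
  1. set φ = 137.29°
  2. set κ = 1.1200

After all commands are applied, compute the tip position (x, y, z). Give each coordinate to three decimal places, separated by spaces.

initial: κ=0.4779, φ=69.61°, ℓ=0.9565
cmd 1: set φ=137.29° → (κ,φ,ℓ)=(0.4779,137.29°,0.9565) → tip=(-0.1579,0.1457,0.9235)
cmd 2: set κ=1.1200 → (κ,φ,ℓ)=(1.1200,137.29°,0.9565) → tip=(-0.3418,0.3155,0.7838)

-0.342 0.316 0.784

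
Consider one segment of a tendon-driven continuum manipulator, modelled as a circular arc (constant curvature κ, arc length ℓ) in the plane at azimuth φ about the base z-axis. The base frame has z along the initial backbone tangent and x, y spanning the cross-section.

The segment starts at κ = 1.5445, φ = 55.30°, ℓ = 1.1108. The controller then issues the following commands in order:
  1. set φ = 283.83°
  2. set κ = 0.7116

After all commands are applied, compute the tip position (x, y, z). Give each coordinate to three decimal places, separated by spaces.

0.100 -0.405 0.999

initial: κ=1.5445, φ=55.30°, ℓ=1.1108
cmd 1: set φ=283.83° → (κ,φ,ℓ)=(1.5445,283.83°,1.1108) → tip=(0.1771,-0.7194,0.6407)
cmd 2: set κ=0.7116 → (κ,φ,ℓ)=(0.7116,283.83°,1.1108) → tip=(0.0996,-0.4045,0.9987)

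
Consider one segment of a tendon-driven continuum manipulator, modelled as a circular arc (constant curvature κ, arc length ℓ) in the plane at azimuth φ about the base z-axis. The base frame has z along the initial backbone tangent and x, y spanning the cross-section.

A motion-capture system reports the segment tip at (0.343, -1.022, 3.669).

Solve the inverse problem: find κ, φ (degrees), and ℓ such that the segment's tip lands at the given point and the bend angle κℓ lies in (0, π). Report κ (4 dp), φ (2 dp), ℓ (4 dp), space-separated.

ρ = √(x²+y²) = √(0.343² + -1.022²) = 1.07802
φ = atan2(y, x) mod 360° = atan2(-1.022, 0.343) = 288.5526°
|p|² = ρ² + z² = 1.07802² + 3.669² = 14.62369
κ = 2ρ / |p|² = 2×1.07802 / 14.62369 = 0.14744
θ = 2·atan2(ρ, z) = 2·atan2(1.07802, 3.669) = 0.57155 rad
ℓ = θ/κ = 0.57155/0.14744 = 3.87665

0.1474 288.55 3.8766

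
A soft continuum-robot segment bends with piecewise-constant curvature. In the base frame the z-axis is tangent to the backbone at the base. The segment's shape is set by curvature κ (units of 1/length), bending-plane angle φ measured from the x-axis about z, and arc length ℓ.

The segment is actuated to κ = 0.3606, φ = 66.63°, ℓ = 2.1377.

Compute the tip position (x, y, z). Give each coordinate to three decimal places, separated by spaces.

0.311 0.720 1.932

θ = κ·ℓ = 0.3606 × 2.1377 = 0.77085 rad
ρ = (1 − cos θ)/κ = (1 − 0.71732)/0.3606 = 0.78393
z = sin θ / κ = 0.69675/0.3606 = 1.93219
x = ρ cos φ = 0.78393 × cos(66.63°) = 0.31096
y = ρ sin φ = 0.78393 × sin(66.63°) = 0.71962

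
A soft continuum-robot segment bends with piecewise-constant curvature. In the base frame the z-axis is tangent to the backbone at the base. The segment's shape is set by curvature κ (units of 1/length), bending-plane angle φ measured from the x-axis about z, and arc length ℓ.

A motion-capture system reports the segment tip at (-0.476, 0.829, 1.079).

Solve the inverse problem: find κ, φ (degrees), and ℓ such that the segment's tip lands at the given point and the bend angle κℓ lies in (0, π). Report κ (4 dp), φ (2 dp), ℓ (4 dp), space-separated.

ρ = √(x²+y²) = √(-0.476² + 0.829²) = 0.95594
φ = atan2(y, x) mod 360° = atan2(0.829, -0.476) = 119.8638°
|p|² = ρ² + z² = 0.95594² + 1.079² = 2.07806
κ = 2ρ / |p|² = 2×0.95594 / 2.07806 = 0.92003
θ = 2·atan2(ρ, z) = 2·atan2(0.95594, 1.079) = 1.44999 rad
ℓ = θ/κ = 1.44999/0.92003 = 1.57603

0.9200 119.86 1.5760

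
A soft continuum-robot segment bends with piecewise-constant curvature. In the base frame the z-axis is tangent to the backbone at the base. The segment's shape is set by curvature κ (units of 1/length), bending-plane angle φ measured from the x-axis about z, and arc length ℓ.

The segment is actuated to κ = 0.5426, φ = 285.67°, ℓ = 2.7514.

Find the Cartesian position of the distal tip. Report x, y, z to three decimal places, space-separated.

0.459 -1.636 1.837

θ = κ·ℓ = 0.5426 × 2.7514 = 1.49291 rad
ρ = (1 − cos θ)/κ = (1 − 0.07781)/0.5426 = 1.69958
z = sin θ / κ = 0.99697/0.5426 = 1.83739
x = ρ cos φ = 1.69958 × cos(285.67°) = 0.45905
y = ρ sin φ = 1.69958 × sin(285.67°) = -1.63641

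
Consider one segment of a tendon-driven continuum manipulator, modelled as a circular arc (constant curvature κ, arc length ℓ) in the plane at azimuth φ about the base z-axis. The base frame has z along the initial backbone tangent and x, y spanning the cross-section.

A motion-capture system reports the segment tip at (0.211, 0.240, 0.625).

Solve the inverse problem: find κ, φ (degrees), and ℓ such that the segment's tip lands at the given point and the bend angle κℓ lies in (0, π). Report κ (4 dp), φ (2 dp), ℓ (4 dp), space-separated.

1.2971 48.68 0.7288

ρ = √(x²+y²) = √(0.211² + 0.240²) = 0.31956
φ = atan2(y, x) mod 360° = atan2(0.240, 0.211) = 48.6791°
|p|² = ρ² + z² = 0.31956² + 0.625² = 0.49275
κ = 2ρ / |p|² = 2×0.31956 / 0.49275 = 1.29707
θ = 2·atan2(ρ, z) = 2·atan2(0.31956, 0.625) = 0.94530 rad
ℓ = θ/κ = 0.94530/1.29707 = 0.72879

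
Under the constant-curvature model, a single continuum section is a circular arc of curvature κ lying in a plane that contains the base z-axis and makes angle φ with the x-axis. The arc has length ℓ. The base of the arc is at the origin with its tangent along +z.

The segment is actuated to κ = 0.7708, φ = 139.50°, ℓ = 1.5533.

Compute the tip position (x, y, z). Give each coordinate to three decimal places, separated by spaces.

-0.627 0.535 1.208

θ = κ·ℓ = 0.7708 × 1.5533 = 1.19728 rad
ρ = (1 − cos θ)/κ = (1 − 0.36489)/0.7708 = 0.82396
z = sin θ / κ = 0.93105/0.7708 = 1.20790
x = ρ cos φ = 0.82396 × cos(139.50°) = -0.62655
y = ρ sin φ = 0.82396 × sin(139.50°) = 0.53512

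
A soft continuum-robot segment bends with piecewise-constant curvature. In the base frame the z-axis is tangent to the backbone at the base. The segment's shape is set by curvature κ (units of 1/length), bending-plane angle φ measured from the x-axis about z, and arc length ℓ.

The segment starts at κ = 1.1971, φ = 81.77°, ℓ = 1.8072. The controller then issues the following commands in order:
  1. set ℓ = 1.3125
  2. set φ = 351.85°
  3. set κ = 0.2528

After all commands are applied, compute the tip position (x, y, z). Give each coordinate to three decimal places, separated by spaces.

initial: κ=1.1971, φ=81.77°, ℓ=1.8072
cmd 1: set ℓ=1.3125 → (κ,φ,ℓ)=(1.1971,81.77°,1.3125) → tip=(0.1196,0.8271,0.8354)
cmd 2: set φ=351.85° → (κ,φ,ℓ)=(1.1971,351.85°,1.3125) → tip=(0.8272,-0.1185,0.8354)
cmd 3: set κ=0.2528 → (κ,φ,ℓ)=(0.2528,351.85°,1.3125) → tip=(0.2136,-0.0306,1.2885)

0.214 -0.031 1.289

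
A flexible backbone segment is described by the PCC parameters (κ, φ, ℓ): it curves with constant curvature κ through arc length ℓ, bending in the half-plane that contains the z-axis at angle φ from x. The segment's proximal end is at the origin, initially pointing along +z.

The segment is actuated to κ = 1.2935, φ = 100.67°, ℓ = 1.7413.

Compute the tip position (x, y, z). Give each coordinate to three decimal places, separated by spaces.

θ = κ·ℓ = 1.2935 × 1.7413 = 2.25237 rad
ρ = (1 − cos θ)/κ = (1 − -0.63002)/1.2935 = 1.26016
z = sin θ / κ = 0.77658/1.2935 = 0.60037
x = ρ cos φ = 1.26016 × cos(100.67°) = -0.23332
y = ρ sin φ = 1.26016 × sin(100.67°) = 1.23837

-0.233 1.238 0.600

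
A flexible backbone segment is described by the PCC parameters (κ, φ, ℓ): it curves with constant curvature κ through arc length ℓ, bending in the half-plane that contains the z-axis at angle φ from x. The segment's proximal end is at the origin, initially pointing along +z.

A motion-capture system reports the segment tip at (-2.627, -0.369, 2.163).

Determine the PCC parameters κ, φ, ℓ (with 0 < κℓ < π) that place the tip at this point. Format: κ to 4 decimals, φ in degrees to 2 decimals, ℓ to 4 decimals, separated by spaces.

0.4529 188.00 3.9163

ρ = √(x²+y²) = √(-2.627² + -0.369²) = 2.65279
φ = atan2(y, x) mod 360° = atan2(-0.369, -2.627) = 187.9957°
|p|² = ρ² + z² = 2.65279² + 2.163² = 11.71586
κ = 2ρ / |p|² = 2×2.65279 / 11.71586 = 0.45285
θ = 2·atan2(ρ, z) = 2·atan2(2.65279, 2.163) = 1.77351 rad
ℓ = θ/κ = 1.77351/0.45285 = 3.91629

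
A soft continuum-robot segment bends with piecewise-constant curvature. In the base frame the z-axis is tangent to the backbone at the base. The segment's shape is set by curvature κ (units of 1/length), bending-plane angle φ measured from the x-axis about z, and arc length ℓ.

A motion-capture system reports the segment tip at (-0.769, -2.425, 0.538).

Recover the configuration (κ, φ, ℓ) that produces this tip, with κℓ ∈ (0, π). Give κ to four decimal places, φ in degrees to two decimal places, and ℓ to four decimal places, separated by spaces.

0.7525 252.41 3.6209

ρ = √(x²+y²) = √(-0.769² + -2.425²) = 2.54401
φ = atan2(y, x) mod 360° = atan2(-2.425, -0.769) = 252.4055°
|p|² = ρ² + z² = 2.54401² + 0.538² = 6.76143
κ = 2ρ / |p|² = 2×2.54401 / 6.76143 = 0.75251
θ = 2·atan2(ρ, z) = 2·atan2(2.54401, 0.538) = 2.72478 rad
ℓ = θ/κ = 2.72478/0.75251 = 3.62094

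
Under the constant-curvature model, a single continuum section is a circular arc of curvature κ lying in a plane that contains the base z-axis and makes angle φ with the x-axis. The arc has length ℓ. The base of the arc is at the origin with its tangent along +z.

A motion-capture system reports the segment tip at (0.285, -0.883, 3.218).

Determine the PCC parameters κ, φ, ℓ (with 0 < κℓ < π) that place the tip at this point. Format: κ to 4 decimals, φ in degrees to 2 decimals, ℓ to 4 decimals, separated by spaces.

0.1654 287.89 3.3935

ρ = √(x²+y²) = √(0.285² + -0.883²) = 0.92785
φ = atan2(y, x) mod 360° = atan2(-0.883, 0.285) = 287.8882°
|p|² = ρ² + z² = 0.92785² + 3.218² = 11.21644
κ = 2ρ / |p|² = 2×0.92785 / 11.21644 = 0.16545
θ = 2·atan2(ρ, z) = 2·atan2(0.92785, 3.218) = 0.56144 rad
ℓ = θ/κ = 0.56144/0.16545 = 3.39349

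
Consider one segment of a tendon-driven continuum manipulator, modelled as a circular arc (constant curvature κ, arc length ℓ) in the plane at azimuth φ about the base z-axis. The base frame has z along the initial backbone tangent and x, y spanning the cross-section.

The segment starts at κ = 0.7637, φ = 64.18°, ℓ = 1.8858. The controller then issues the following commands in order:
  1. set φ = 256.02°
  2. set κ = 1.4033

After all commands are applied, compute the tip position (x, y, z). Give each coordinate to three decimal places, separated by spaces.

-0.324 -1.300 0.339

initial: κ=0.7637, φ=64.18°, ℓ=1.8858
cmd 1: set φ=256.02° → (κ,φ,ℓ)=(0.7637,256.02°,1.8858) → tip=(-0.2751,-1.1051,1.2983)
cmd 2: set κ=1.4033 → (κ,φ,ℓ)=(1.4033,256.02°,1.8858) → tip=(-0.3236,-1.2999,0.3387)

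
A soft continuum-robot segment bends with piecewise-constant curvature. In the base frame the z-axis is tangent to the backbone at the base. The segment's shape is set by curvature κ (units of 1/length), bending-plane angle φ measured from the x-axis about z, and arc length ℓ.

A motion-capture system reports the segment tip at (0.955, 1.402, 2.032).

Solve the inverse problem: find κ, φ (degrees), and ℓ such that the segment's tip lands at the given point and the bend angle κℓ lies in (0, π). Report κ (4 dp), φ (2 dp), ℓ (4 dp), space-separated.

ρ = √(x²+y²) = √(0.955² + 1.402²) = 1.69636
φ = atan2(y, x) mod 360° = atan2(1.402, 0.955) = 55.7385°
|p|² = ρ² + z² = 1.69636² + 2.032² = 7.00665
κ = 2ρ / |p|² = 2×1.69636 / 7.00665 = 0.48421
θ = 2·atan2(ρ, z) = 2·atan2(1.69636, 2.032) = 1.39123 rad
ℓ = θ/κ = 1.39123/0.48421 = 2.87318

0.4842 55.74 2.8732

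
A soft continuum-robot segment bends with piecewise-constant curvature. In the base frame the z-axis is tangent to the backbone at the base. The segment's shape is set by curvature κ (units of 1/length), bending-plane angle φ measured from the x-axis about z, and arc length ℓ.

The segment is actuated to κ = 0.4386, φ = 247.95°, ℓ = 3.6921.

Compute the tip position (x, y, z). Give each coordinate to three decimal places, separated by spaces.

-0.897 -2.216 2.277

θ = κ·ℓ = 0.4386 × 3.6921 = 1.61936 rad
ρ = (1 − cos θ)/κ = (1 − -0.04854)/0.4386 = 2.39065
z = sin θ / κ = 0.99882/0.4386 = 2.27729
x = ρ cos φ = 2.39065 × cos(247.95°) = -0.89749
y = ρ sin φ = 2.39065 × sin(247.95°) = -2.21579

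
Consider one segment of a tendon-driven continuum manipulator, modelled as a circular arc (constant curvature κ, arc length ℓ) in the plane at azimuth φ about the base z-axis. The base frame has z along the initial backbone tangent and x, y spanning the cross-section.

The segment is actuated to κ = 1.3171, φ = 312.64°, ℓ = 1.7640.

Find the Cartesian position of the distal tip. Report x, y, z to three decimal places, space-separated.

0.866 -0.940 0.554

θ = κ·ℓ = 1.3171 × 1.7640 = 2.32336 rad
ρ = (1 − cos θ)/κ = (1 − -0.68352)/1.3171 = 1.27820
z = sin θ / κ = 0.72994/1.3171 = 0.55420
x = ρ cos φ = 1.27820 × cos(312.64°) = 0.86584
y = ρ sin φ = 1.27820 × sin(312.64°) = -0.94027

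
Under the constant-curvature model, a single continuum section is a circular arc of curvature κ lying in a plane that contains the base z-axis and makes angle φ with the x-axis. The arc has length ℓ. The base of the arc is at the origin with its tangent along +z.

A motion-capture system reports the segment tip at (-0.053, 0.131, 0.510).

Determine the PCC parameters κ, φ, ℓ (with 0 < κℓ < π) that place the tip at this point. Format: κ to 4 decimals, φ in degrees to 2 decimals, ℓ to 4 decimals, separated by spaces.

ρ = √(x²+y²) = √(-0.053² + 0.131²) = 0.14132
φ = atan2(y, x) mod 360° = atan2(0.131, -0.053) = 112.0273°
|p|² = ρ² + z² = 0.14132² + 0.510² = 0.28007
κ = 2ρ / |p|² = 2×0.14132 / 0.28007 = 1.00914
θ = 2·atan2(ρ, z) = 2·atan2(0.14132, 0.510) = 0.54061 rad
ℓ = θ/κ = 0.54061/1.00914 = 0.53572

1.0091 112.03 0.5357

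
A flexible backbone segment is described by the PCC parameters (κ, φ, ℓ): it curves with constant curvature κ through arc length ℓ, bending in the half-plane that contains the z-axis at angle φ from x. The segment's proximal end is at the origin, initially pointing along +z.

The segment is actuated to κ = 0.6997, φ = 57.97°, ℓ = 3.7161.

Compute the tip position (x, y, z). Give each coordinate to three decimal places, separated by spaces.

1.408 2.250 0.737

θ = κ·ℓ = 0.6997 × 3.7161 = 2.60016 rad
ρ = (1 − cos θ)/κ = (1 − -0.85697)/0.6997 = 2.65395
z = sin θ / κ = 0.51537/0.6997 = 0.73656
x = ρ cos φ = 2.65395 × cos(57.97°) = 1.40756
y = ρ sin φ = 2.65395 × sin(57.97°) = 2.24994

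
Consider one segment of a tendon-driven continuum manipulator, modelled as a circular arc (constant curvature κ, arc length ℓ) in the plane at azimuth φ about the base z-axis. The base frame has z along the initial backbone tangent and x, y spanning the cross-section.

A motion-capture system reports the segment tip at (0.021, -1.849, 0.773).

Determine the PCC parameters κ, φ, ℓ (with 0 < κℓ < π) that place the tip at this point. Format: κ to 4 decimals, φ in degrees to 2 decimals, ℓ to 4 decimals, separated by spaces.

0.9207 270.65 2.5521

ρ = √(x²+y²) = √(0.021² + -1.849²) = 1.84912
φ = atan2(y, x) mod 360° = atan2(-1.849, 0.021) = 270.6507°
|p|² = ρ² + z² = 1.84912² + 0.773² = 4.01677
κ = 2ρ / |p|² = 2×1.84912 / 4.01677 = 0.92070
θ = 2·atan2(ρ, z) = 2·atan2(1.84912, 0.773) = 2.34968 rad
ℓ = θ/κ = 2.34968/0.92070 = 2.55206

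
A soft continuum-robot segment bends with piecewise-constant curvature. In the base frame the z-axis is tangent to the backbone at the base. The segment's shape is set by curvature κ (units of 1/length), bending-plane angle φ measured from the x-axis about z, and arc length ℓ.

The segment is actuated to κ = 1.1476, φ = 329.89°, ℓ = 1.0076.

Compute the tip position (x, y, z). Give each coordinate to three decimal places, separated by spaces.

θ = κ·ℓ = 1.1476 × 1.0076 = 1.15632 rad
ρ = (1 − cos θ)/κ = (1 − 0.40271)/1.1476 = 0.52047
z = sin θ / κ = 0.91533/1.1476 = 0.79760
x = ρ cos φ = 0.52047 × cos(329.89°) = 0.45024
y = ρ sin φ = 0.52047 × sin(329.89°) = -0.26110

0.450 -0.261 0.798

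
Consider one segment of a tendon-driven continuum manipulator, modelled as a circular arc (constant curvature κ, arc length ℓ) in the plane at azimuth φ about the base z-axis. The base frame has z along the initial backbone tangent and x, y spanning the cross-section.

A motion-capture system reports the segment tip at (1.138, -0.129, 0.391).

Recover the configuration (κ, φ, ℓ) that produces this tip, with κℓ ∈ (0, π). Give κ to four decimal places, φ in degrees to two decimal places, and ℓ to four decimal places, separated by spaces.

ρ = √(x²+y²) = √(1.138² + -0.129²) = 1.14529
φ = atan2(y, x) mod 360° = atan2(-0.129, 1.138) = 353.5327°
|p|² = ρ² + z² = 1.14529² + 0.391² = 1.46457
κ = 2ρ / |p|² = 2×1.14529 / 1.46457 = 1.56400
θ = 2·atan2(ρ, z) = 2·atan2(1.14529, 0.391) = 2.48361 rad
ℓ = θ/κ = 2.48361/1.56400 = 1.58799

1.5640 353.53 1.5880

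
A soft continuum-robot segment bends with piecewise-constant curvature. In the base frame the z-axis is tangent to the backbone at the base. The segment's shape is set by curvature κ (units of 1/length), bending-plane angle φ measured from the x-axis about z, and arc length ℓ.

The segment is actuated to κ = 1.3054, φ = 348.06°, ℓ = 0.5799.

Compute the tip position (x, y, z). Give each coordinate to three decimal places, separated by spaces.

0.205 -0.043 0.526

θ = κ·ℓ = 1.3054 × 0.5799 = 0.75700 rad
ρ = (1 − cos θ)/κ = (1 − 0.72690)/1.3054 = 0.20921
z = sin θ / κ = 0.68674/1.3054 = 0.52608
x = ρ cos φ = 0.20921 × cos(348.06°) = 0.20468
y = ρ sin φ = 0.20921 × sin(348.06°) = -0.04328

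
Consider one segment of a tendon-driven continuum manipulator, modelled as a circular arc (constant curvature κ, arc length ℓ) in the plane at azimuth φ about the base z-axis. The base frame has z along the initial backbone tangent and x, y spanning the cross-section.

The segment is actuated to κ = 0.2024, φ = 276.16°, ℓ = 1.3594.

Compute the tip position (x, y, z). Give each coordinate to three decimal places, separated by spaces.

θ = κ·ℓ = 0.2024 × 1.3594 = 0.27514 rad
ρ = (1 − cos θ)/κ = (1 − 0.96239)/0.2024 = 0.18584
z = sin θ / κ = 0.27168/0.2024 = 1.34231
x = ρ cos φ = 0.18584 × cos(276.16°) = 0.01994
y = ρ sin φ = 0.18584 × sin(276.16°) = -0.18476

0.020 -0.185 1.342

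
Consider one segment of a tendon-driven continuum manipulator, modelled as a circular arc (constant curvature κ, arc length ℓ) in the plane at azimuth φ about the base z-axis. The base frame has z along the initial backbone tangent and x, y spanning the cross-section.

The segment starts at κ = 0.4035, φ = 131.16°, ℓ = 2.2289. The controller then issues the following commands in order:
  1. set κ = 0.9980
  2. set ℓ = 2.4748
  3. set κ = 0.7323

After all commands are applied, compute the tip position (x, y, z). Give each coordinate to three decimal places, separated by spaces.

-1.114 1.274 1.326

initial: κ=0.4035, φ=131.16°, ℓ=2.2289
cmd 1: set κ=0.9980 → (κ,φ,ℓ)=(0.9980,131.16°,2.2289) → tip=(-1.0605,1.2131,0.7955)
cmd 2: set ℓ=2.4748 → (κ,φ,ℓ)=(0.9980,131.16°,2.4748) → tip=(-1.1757,1.3449,0.6236)
cmd 3: set κ=0.7323 → (κ,φ,ℓ)=(0.7323,131.16°,2.4748) → tip=(-1.1137,1.2740,1.3259)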